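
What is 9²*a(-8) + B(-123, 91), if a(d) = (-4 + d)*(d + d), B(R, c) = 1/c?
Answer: 1415233/91 ≈ 15552.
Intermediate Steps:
a(d) = 2*d*(-4 + d) (a(d) = (-4 + d)*(2*d) = 2*d*(-4 + d))
9²*a(-8) + B(-123, 91) = 9²*(2*(-8)*(-4 - 8)) + 1/91 = 81*(2*(-8)*(-12)) + 1/91 = 81*192 + 1/91 = 15552 + 1/91 = 1415233/91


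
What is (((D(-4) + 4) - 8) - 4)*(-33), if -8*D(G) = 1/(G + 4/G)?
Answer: 10527/40 ≈ 263.17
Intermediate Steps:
D(G) = -1/(8*(G + 4/G))
(((D(-4) + 4) - 8) - 4)*(-33) = (((-1*(-4)/(32 + 8*(-4)²) + 4) - 8) - 4)*(-33) = (((-1*(-4)/(32 + 8*16) + 4) - 8) - 4)*(-33) = (((-1*(-4)/(32 + 128) + 4) - 8) - 4)*(-33) = (((-1*(-4)/160 + 4) - 8) - 4)*(-33) = (((-1*(-4)*1/160 + 4) - 8) - 4)*(-33) = (((1/40 + 4) - 8) - 4)*(-33) = ((161/40 - 8) - 4)*(-33) = (-159/40 - 4)*(-33) = -319/40*(-33) = 10527/40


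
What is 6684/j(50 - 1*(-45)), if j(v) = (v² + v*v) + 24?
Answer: 3342/9037 ≈ 0.36981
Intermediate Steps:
j(v) = 24 + 2*v² (j(v) = (v² + v²) + 24 = 2*v² + 24 = 24 + 2*v²)
6684/j(50 - 1*(-45)) = 6684/(24 + 2*(50 - 1*(-45))²) = 6684/(24 + 2*(50 + 45)²) = 6684/(24 + 2*95²) = 6684/(24 + 2*9025) = 6684/(24 + 18050) = 6684/18074 = 6684*(1/18074) = 3342/9037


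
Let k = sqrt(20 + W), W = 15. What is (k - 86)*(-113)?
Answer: 9718 - 113*sqrt(35) ≈ 9049.5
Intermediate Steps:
k = sqrt(35) (k = sqrt(20 + 15) = sqrt(35) ≈ 5.9161)
(k - 86)*(-113) = (sqrt(35) - 86)*(-113) = (-86 + sqrt(35))*(-113) = 9718 - 113*sqrt(35)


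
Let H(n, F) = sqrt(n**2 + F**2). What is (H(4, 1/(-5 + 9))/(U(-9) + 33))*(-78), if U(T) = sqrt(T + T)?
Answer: -143*sqrt(257)/246 + 13*I*sqrt(514)/246 ≈ -9.319 + 1.1981*I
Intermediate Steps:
U(T) = sqrt(2)*sqrt(T) (U(T) = sqrt(2*T) = sqrt(2)*sqrt(T))
H(n, F) = sqrt(F**2 + n**2)
(H(4, 1/(-5 + 9))/(U(-9) + 33))*(-78) = (sqrt((1/(-5 + 9))**2 + 4**2)/(sqrt(2)*sqrt(-9) + 33))*(-78) = (sqrt((1/4)**2 + 16)/(sqrt(2)*(3*I) + 33))*(-78) = (sqrt((1/4)**2 + 16)/(3*I*sqrt(2) + 33))*(-78) = (sqrt(1/16 + 16)/(33 + 3*I*sqrt(2)))*(-78) = (sqrt(257/16)/(33 + 3*I*sqrt(2)))*(-78) = ((sqrt(257)/4)/(33 + 3*I*sqrt(2)))*(-78) = (sqrt(257)/(4*(33 + 3*I*sqrt(2))))*(-78) = -39*sqrt(257)/(2*(33 + 3*I*sqrt(2)))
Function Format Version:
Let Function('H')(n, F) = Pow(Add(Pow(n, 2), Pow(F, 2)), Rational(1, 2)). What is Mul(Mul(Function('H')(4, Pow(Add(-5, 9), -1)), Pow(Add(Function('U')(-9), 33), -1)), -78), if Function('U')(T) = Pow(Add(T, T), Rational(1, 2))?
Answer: Add(Mul(Rational(-143, 246), Pow(257, Rational(1, 2))), Mul(Rational(13, 246), I, Pow(514, Rational(1, 2)))) ≈ Add(-9.3190, Mul(1.1981, I))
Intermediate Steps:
Function('U')(T) = Mul(Pow(2, Rational(1, 2)), Pow(T, Rational(1, 2))) (Function('U')(T) = Pow(Mul(2, T), Rational(1, 2)) = Mul(Pow(2, Rational(1, 2)), Pow(T, Rational(1, 2))))
Function('H')(n, F) = Pow(Add(Pow(F, 2), Pow(n, 2)), Rational(1, 2))
Mul(Mul(Function('H')(4, Pow(Add(-5, 9), -1)), Pow(Add(Function('U')(-9), 33), -1)), -78) = Mul(Mul(Pow(Add(Pow(Pow(Add(-5, 9), -1), 2), Pow(4, 2)), Rational(1, 2)), Pow(Add(Mul(Pow(2, Rational(1, 2)), Pow(-9, Rational(1, 2))), 33), -1)), -78) = Mul(Mul(Pow(Add(Pow(Pow(4, -1), 2), 16), Rational(1, 2)), Pow(Add(Mul(Pow(2, Rational(1, 2)), Mul(3, I)), 33), -1)), -78) = Mul(Mul(Pow(Add(Pow(Rational(1, 4), 2), 16), Rational(1, 2)), Pow(Add(Mul(3, I, Pow(2, Rational(1, 2))), 33), -1)), -78) = Mul(Mul(Pow(Add(Rational(1, 16), 16), Rational(1, 2)), Pow(Add(33, Mul(3, I, Pow(2, Rational(1, 2)))), -1)), -78) = Mul(Mul(Pow(Rational(257, 16), Rational(1, 2)), Pow(Add(33, Mul(3, I, Pow(2, Rational(1, 2)))), -1)), -78) = Mul(Mul(Mul(Rational(1, 4), Pow(257, Rational(1, 2))), Pow(Add(33, Mul(3, I, Pow(2, Rational(1, 2)))), -1)), -78) = Mul(Mul(Rational(1, 4), Pow(257, Rational(1, 2)), Pow(Add(33, Mul(3, I, Pow(2, Rational(1, 2)))), -1)), -78) = Mul(Rational(-39, 2), Pow(257, Rational(1, 2)), Pow(Add(33, Mul(3, I, Pow(2, Rational(1, 2)))), -1))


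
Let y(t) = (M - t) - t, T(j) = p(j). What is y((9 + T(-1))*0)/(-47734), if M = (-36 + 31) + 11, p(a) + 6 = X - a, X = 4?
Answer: -3/23867 ≈ -0.00012570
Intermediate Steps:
p(a) = -2 - a (p(a) = -6 + (4 - a) = -2 - a)
T(j) = -2 - j
M = 6 (M = -5 + 11 = 6)
y(t) = 6 - 2*t (y(t) = (6 - t) - t = 6 - 2*t)
y((9 + T(-1))*0)/(-47734) = (6 - 2*(9 + (-2 - 1*(-1)))*0)/(-47734) = (6 - 2*(9 + (-2 + 1))*0)*(-1/47734) = (6 - 2*(9 - 1)*0)*(-1/47734) = (6 - 16*0)*(-1/47734) = (6 - 2*0)*(-1/47734) = (6 + 0)*(-1/47734) = 6*(-1/47734) = -3/23867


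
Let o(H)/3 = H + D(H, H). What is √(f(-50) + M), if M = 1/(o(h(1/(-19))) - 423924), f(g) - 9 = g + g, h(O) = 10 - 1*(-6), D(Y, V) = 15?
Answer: I*√16346577630882/423831 ≈ 9.5394*I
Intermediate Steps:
h(O) = 16 (h(O) = 10 + 6 = 16)
o(H) = 45 + 3*H (o(H) = 3*(H + 15) = 3*(15 + H) = 45 + 3*H)
f(g) = 9 + 2*g (f(g) = 9 + (g + g) = 9 + 2*g)
M = -1/423831 (M = 1/((45 + 3*16) - 423924) = 1/((45 + 48) - 423924) = 1/(93 - 423924) = 1/(-423831) = -1/423831 ≈ -2.3594e-6)
√(f(-50) + M) = √((9 + 2*(-50)) - 1/423831) = √((9 - 100) - 1/423831) = √(-91 - 1/423831) = √(-38568622/423831) = I*√16346577630882/423831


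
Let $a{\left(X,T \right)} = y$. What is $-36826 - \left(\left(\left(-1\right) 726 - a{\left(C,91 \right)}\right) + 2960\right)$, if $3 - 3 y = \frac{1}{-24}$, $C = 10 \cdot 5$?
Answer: $- \frac{2812247}{72} \approx -39059.0$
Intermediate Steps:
$C = 50$
$y = \frac{73}{72}$ ($y = 1 - \frac{1}{3 \left(-24\right)} = 1 - - \frac{1}{72} = 1 + \frac{1}{72} = \frac{73}{72} \approx 1.0139$)
$a{\left(X,T \right)} = \frac{73}{72}$
$-36826 - \left(\left(\left(-1\right) 726 - a{\left(C,91 \right)}\right) + 2960\right) = -36826 - \left(\left(\left(-1\right) 726 - \frac{73}{72}\right) + 2960\right) = -36826 - \left(\left(-726 - \frac{73}{72}\right) + 2960\right) = -36826 - \left(- \frac{52345}{72} + 2960\right) = -36826 - \frac{160775}{72} = - \frac{2812247}{72}$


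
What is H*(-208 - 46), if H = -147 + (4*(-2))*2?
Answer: 41402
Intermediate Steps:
H = -163 (H = -147 - 8*2 = -147 - 16 = -163)
H*(-208 - 46) = -163*(-208 - 46) = -163*(-254) = 41402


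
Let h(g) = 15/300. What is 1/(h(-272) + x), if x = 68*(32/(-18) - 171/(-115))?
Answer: -828/16333 ≈ -0.050695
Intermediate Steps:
x = -20468/1035 (x = 68*(32*(-1/18) - 171*(-1/115)) = 68*(-16/9 + 171/115) = 68*(-301/1035) = -20468/1035 ≈ -19.776)
h(g) = 1/20 (h(g) = 15*(1/300) = 1/20)
1/(h(-272) + x) = 1/(1/20 - 20468/1035) = 1/(-16333/828) = -828/16333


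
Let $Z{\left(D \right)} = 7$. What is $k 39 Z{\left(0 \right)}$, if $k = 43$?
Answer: $11739$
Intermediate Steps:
$k 39 Z{\left(0 \right)} = 43 \cdot 39 \cdot 7 = 1677 \cdot 7 = 11739$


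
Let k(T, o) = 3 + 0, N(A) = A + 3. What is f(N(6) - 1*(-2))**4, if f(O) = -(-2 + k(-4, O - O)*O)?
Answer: 923521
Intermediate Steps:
N(A) = 3 + A
k(T, o) = 3
f(O) = 2 - 3*O (f(O) = -(-2 + 3*O) = 2 - 3*O)
f(N(6) - 1*(-2))**4 = (2 - 3*((3 + 6) - 1*(-2)))**4 = (2 - 3*(9 + 2))**4 = (2 - 3*11)**4 = (2 - 33)**4 = (-31)**4 = 923521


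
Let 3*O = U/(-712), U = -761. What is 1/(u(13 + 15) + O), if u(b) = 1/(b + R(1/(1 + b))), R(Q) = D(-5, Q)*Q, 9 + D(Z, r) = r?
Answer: 3108948/1219909 ≈ 2.5485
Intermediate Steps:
D(Z, r) = -9 + r
R(Q) = Q*(-9 + Q) (R(Q) = (-9 + Q)*Q = Q*(-9 + Q))
O = 761/2136 (O = (-761/(-712))/3 = (-761*(-1/712))/3 = (⅓)*(761/712) = 761/2136 ≈ 0.35627)
u(b) = 1/(b + (-9 + 1/(1 + b))/(1 + b))
1/(u(13 + 15) + O) = 1/((1 + (13 + 15))²/(-8 - 9*(13 + 15) + (13 + 15)*(1 + (13 + 15))²) + 761/2136) = 1/((1 + 28)²/(-8 - 9*28 + 28*(1 + 28)²) + 761/2136) = 1/(29²/(-8 - 252 + 28*29²) + 761/2136) = 1/(841/(-8 - 252 + 28*841) + 761/2136) = 1/(841/(-8 - 252 + 23548) + 761/2136) = 1/(841/23288 + 761/2136) = 1/(1219909/3108948) = 3108948/1219909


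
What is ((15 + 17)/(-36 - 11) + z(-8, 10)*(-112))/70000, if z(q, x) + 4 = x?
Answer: -1976/205625 ≈ -0.0096097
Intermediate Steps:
z(q, x) = -4 + x
((15 + 17)/(-36 - 11) + z(-8, 10)*(-112))/70000 = ((15 + 17)/(-36 - 11) + (-4 + 10)*(-112))/70000 = (32/(-47) + 6*(-112))*(1/70000) = (32*(-1/47) - 672)*(1/70000) = (-32/47 - 672)*(1/70000) = -31616/47*1/70000 = -1976/205625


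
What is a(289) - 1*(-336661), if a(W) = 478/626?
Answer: 105375132/313 ≈ 3.3666e+5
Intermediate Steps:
a(W) = 239/313 (a(W) = 478*(1/626) = 239/313)
a(289) - 1*(-336661) = 239/313 - 1*(-336661) = 239/313 + 336661 = 105375132/313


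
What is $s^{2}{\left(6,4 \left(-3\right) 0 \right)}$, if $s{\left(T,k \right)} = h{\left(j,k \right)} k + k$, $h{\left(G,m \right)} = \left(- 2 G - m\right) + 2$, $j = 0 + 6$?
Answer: $0$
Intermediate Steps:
$j = 6$
$h{\left(G,m \right)} = 2 - m - 2 G$ ($h{\left(G,m \right)} = \left(- m - 2 G\right) + 2 = 2 - m - 2 G$)
$s{\left(T,k \right)} = k + k \left(-10 - k\right)$ ($s{\left(T,k \right)} = \left(2 - k - 12\right) k + k = \left(-10 - k\right) k + k = k \left(-10 - k\right) + k = k + k \left(-10 - k\right)$)
$s^{2}{\left(6,4 \left(-3\right) 0 \right)} = \left(- 4 \left(-3\right) 0 \left(9 + 4 \left(-3\right) 0\right)\right)^{2} = \left(- \left(-12\right) 0 \left(9 - 0\right)\right)^{2} = \left(\left(-1\right) 0 \left(9 + 0\right)\right)^{2} = \left(\left(-1\right) 0 \cdot 9\right)^{2} = 0^{2} = 0$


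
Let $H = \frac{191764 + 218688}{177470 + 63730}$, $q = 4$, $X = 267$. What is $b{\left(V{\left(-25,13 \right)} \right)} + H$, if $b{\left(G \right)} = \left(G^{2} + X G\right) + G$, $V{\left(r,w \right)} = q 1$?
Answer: $\frac{65709013}{60300} \approx 1089.7$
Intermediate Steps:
$V{\left(r,w \right)} = 4$ ($V{\left(r,w \right)} = 4 \cdot 1 = 4$)
$b{\left(G \right)} = G^{2} + 268 G$ ($b{\left(G \right)} = \left(G^{2} + 267 G\right) + G = G^{2} + 268 G$)
$H = \frac{102613}{60300}$ ($H = \frac{410452}{241200} = 410452 \cdot \frac{1}{241200} = \frac{102613}{60300} \approx 1.7017$)
$b{\left(V{\left(-25,13 \right)} \right)} + H = 4 \left(268 + 4\right) + \frac{102613}{60300} = 4 \cdot 272 + \frac{102613}{60300} = 1088 + \frac{102613}{60300} = \frac{65709013}{60300}$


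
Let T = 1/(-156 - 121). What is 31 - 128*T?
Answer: 8715/277 ≈ 31.462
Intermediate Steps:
T = -1/277 (T = 1/(-277) = -1/277 ≈ -0.0036101)
31 - 128*T = 31 - 128*(-1/277) = 31 + 128/277 = 8715/277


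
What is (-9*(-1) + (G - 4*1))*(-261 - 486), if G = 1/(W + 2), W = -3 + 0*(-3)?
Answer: -2988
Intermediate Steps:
W = -3 (W = -3 + 0 = -3)
G = -1 (G = 1/(-3 + 2) = 1/(-1) = -1)
(-9*(-1) + (G - 4*1))*(-261 - 486) = (-9*(-1) + (-1 - 4*1))*(-261 - 486) = (9 + (-1 - 4))*(-747) = (9 - 5)*(-747) = 4*(-747) = -2988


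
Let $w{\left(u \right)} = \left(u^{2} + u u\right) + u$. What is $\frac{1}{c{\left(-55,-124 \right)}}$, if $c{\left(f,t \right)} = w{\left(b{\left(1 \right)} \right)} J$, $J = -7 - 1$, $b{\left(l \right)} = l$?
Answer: $- \frac{1}{24} \approx -0.041667$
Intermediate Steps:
$J = -8$
$w{\left(u \right)} = u + 2 u^{2}$ ($w{\left(u \right)} = \left(u^{2} + u^{2}\right) + u = 2 u^{2} + u = u + 2 u^{2}$)
$c{\left(f,t \right)} = -24$ ($c{\left(f,t \right)} = 1 \left(1 + 2 \cdot 1\right) \left(-8\right) = 1 \left(1 + 2\right) \left(-8\right) = 1 \cdot 3 \left(-8\right) = 3 \left(-8\right) = -24$)
$\frac{1}{c{\left(-55,-124 \right)}} = \frac{1}{-24} = - \frac{1}{24}$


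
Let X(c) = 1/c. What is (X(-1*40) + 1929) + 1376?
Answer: 132199/40 ≈ 3305.0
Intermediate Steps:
(X(-1*40) + 1929) + 1376 = (1/(-1*40) + 1929) + 1376 = (1/(-40) + 1929) + 1376 = (-1/40 + 1929) + 1376 = 77159/40 + 1376 = 132199/40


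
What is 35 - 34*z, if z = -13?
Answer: 477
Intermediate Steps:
35 - 34*z = 35 - 34*(-13) = 35 + 442 = 477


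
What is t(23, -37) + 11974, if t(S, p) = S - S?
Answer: 11974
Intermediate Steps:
t(S, p) = 0
t(23, -37) + 11974 = 0 + 11974 = 11974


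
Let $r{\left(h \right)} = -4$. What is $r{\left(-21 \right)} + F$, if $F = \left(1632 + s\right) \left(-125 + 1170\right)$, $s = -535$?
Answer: $1146361$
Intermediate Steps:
$F = 1146365$ ($F = \left(1632 - 535\right) \left(-125 + 1170\right) = 1097 \cdot 1045 = 1146365$)
$r{\left(-21 \right)} + F = -4 + 1146365 = 1146361$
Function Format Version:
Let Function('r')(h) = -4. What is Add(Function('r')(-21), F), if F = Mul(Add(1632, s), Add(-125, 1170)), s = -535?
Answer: 1146361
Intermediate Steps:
F = 1146365 (F = Mul(Add(1632, -535), Add(-125, 1170)) = Mul(1097, 1045) = 1146365)
Add(Function('r')(-21), F) = Add(-4, 1146365) = 1146361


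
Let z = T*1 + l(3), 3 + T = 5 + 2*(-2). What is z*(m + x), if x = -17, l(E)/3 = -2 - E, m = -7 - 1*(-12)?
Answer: 204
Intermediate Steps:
T = -2 (T = -3 + (5 + 2*(-2)) = -3 + (5 - 4) = -3 + 1 = -2)
m = 5 (m = -7 + 12 = 5)
l(E) = -6 - 3*E (l(E) = 3*(-2 - E) = -6 - 3*E)
z = -17 (z = -2*1 + (-6 - 3*3) = -2 + (-6 - 9) = -2 - 15 = -17)
z*(m + x) = -17*(5 - 17) = -17*(-12) = 204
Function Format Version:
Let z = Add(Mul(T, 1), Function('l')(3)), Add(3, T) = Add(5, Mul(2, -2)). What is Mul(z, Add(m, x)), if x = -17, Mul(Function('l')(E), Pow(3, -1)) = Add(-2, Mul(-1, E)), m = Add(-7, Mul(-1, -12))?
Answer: 204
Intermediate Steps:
T = -2 (T = Add(-3, Add(5, Mul(2, -2))) = Add(-3, Add(5, -4)) = Add(-3, 1) = -2)
m = 5 (m = Add(-7, 12) = 5)
Function('l')(E) = Add(-6, Mul(-3, E)) (Function('l')(E) = Mul(3, Add(-2, Mul(-1, E))) = Add(-6, Mul(-3, E)))
z = -17 (z = Add(Mul(-2, 1), Add(-6, Mul(-3, 3))) = Add(-2, Add(-6, -9)) = Add(-2, -15) = -17)
Mul(z, Add(m, x)) = Mul(-17, Add(5, -17)) = Mul(-17, -12) = 204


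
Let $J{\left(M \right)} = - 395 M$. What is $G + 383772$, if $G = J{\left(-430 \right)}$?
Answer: $553622$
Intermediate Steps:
$G = 169850$ ($G = \left(-395\right) \left(-430\right) = 169850$)
$G + 383772 = 169850 + 383772 = 553622$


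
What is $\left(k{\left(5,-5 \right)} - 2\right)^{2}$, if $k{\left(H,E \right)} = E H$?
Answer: $729$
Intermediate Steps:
$\left(k{\left(5,-5 \right)} - 2\right)^{2} = \left(\left(-5\right) 5 - 2\right)^{2} = \left(-25 - 2\right)^{2} = \left(-27\right)^{2} = 729$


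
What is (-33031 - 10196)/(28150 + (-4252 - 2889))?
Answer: -14409/7003 ≈ -2.0575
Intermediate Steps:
(-33031 - 10196)/(28150 + (-4252 - 2889)) = -43227/(28150 - 7141) = -43227/21009 = -43227*1/21009 = -14409/7003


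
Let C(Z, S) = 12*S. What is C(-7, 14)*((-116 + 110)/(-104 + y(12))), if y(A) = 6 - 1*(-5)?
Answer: 336/31 ≈ 10.839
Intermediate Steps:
y(A) = 11 (y(A) = 6 + 5 = 11)
C(-7, 14)*((-116 + 110)/(-104 + y(12))) = (12*14)*((-116 + 110)/(-104 + 11)) = 168*(-6/(-93)) = 168*(-6*(-1/93)) = 168*(2/31) = 336/31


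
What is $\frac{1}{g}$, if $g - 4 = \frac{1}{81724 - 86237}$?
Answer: $\frac{4513}{18051} \approx 0.25001$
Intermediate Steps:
$g = \frac{18051}{4513}$ ($g = 4 + \frac{1}{81724 - 86237} = 4 + \frac{1}{-4513} = 4 - \frac{1}{4513} = \frac{18051}{4513} \approx 3.9998$)
$\frac{1}{g} = \frac{1}{\frac{18051}{4513}} = \frac{4513}{18051}$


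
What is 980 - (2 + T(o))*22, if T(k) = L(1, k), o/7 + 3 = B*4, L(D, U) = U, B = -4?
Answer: 3862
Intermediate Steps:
o = -133 (o = -21 + 7*(-4*4) = -21 + 7*(-16) = -21 - 112 = -133)
T(k) = k
980 - (2 + T(o))*22 = 980 - (2 - 133)*22 = 980 - (-131)*22 = 980 - 1*(-2882) = 980 + 2882 = 3862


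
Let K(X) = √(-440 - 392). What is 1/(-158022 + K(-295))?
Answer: -79011/12485476658 - 2*I*√13/6242738329 ≈ -6.3282e-6 - 1.1551e-9*I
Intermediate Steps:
K(X) = 8*I*√13 (K(X) = √(-832) = 8*I*√13)
1/(-158022 + K(-295)) = 1/(-158022 + 8*I*√13)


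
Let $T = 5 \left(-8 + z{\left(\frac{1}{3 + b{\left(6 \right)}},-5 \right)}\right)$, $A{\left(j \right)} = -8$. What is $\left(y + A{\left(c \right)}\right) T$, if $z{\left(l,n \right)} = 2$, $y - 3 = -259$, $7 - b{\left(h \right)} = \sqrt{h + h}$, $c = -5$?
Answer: $7920$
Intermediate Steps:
$b{\left(h \right)} = 7 - \sqrt{2} \sqrt{h}$ ($b{\left(h \right)} = 7 - \sqrt{h + h} = 7 - \sqrt{2 h} = 7 - \sqrt{2} \sqrt{h}$)
$y = -256$ ($y = 3 - 259 = -256$)
$T = -30$ ($T = 5 \left(-8 + 2\right) = 5 \left(-6\right) = -30$)
$\left(y + A{\left(c \right)}\right) T = \left(-256 - 8\right) \left(-30\right) = \left(-264\right) \left(-30\right) = 7920$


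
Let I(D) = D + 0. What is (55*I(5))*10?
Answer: 2750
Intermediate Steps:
I(D) = D
(55*I(5))*10 = (55*5)*10 = 275*10 = 2750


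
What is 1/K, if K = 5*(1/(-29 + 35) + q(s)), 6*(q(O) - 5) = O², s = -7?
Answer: 3/200 ≈ 0.015000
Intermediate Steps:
q(O) = 5 + O²/6
K = 200/3 (K = 5*(1/(-29 + 35) + (5 + (⅙)*(-7)²)) = 5*(1/6 + (5 + (⅙)*49)) = 5*(⅙ + (5 + 49/6)) = 5*(⅙ + 79/6) = 5*(40/3) = 200/3 ≈ 66.667)
1/K = 1/(200/3) = 3/200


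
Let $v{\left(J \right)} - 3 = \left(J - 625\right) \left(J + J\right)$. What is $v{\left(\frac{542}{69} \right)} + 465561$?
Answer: $\frac{2170390232}{4761} \approx 4.5587 \cdot 10^{5}$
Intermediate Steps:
$v{\left(J \right)} = 3 + 2 J \left(-625 + J\right)$ ($v{\left(J \right)} = 3 + \left(J - 625\right) \left(J + J\right) = 3 + \left(-625 + J\right) 2 J = 3 + 2 J \left(-625 + J\right)$)
$v{\left(\frac{542}{69} \right)} + 465561 = \left(3 - 1250 \cdot \frac{542}{69} + 2 \left(\frac{542}{69}\right)^{2}\right) + 465561 = \left(3 - 1250 \cdot 542 \cdot \frac{1}{69} + 2 \left(542 \cdot \frac{1}{69}\right)^{2}\right) + 465561 = \left(3 - \frac{677500}{69} + 2 \left(\frac{542}{69}\right)^{2}\right) + 465561 = \left(3 - \frac{677500}{69} + 2 \cdot \frac{293764}{4761}\right) + 465561 = \left(3 - \frac{677500}{69} + \frac{587528}{4761}\right) + 465561 = - \frac{46145689}{4761} + 465561 = \frac{2170390232}{4761}$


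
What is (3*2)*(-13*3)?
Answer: -234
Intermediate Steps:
(3*2)*(-13*3) = 6*(-39) = -234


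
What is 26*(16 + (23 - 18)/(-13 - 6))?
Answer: 7774/19 ≈ 409.16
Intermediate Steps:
26*(16 + (23 - 18)/(-13 - 6)) = 26*(16 + 5/(-19)) = 26*(16 + 5*(-1/19)) = 26*(16 - 5/19) = 26*(299/19) = 7774/19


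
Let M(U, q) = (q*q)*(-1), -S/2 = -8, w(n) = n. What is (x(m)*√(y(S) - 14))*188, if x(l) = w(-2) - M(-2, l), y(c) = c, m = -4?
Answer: 2632*√2 ≈ 3722.2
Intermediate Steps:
S = 16 (S = -2*(-8) = 16)
M(U, q) = -q² (M(U, q) = q²*(-1) = -q²)
x(l) = -2 + l² (x(l) = -2 - (-1)*l² = -2 + l²)
(x(m)*√(y(S) - 14))*188 = ((-2 + (-4)²)*√(16 - 14))*188 = ((-2 + 16)*√2)*188 = (14*√2)*188 = 2632*√2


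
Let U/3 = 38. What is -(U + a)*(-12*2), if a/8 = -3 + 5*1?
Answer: 3120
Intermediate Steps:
U = 114 (U = 3*38 = 114)
a = 16 (a = 8*(-3 + 5*1) = 8*(-3 + 5) = 8*2 = 16)
-(U + a)*(-12*2) = -(114 + 16)*(-12*2) = -130*(-24) = -1*(-3120) = 3120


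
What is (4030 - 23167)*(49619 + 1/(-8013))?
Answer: -2536271556434/2671 ≈ -9.4956e+8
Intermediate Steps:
(4030 - 23167)*(49619 + 1/(-8013)) = -19137*(49619 - 1/8013) = -19137*397597046/8013 = -2536271556434/2671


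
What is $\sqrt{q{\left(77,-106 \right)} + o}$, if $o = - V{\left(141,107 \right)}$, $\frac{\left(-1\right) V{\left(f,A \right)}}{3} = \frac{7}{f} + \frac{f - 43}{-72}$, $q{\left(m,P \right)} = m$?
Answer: $\frac{203 \sqrt{141}}{282} \approx 8.5478$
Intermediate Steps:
$V{\left(f,A \right)} = - \frac{43}{24} - \frac{21}{f} + \frac{f}{24}$ ($V{\left(f,A \right)} = - 3 \left(\frac{7}{f} + \frac{f - 43}{-72}\right) = - 3 \left(\frac{7}{f} + \left(f - 43\right) \left(- \frac{1}{72}\right)\right) = - 3 \left(\frac{7}{f} + \left(-43 + f\right) \left(- \frac{1}{72}\right)\right) = - 3 \left(\frac{7}{f} - \left(- \frac{43}{72} + \frac{f}{72}\right)\right) = - 3 \left(\frac{43}{72} + \frac{7}{f} - \frac{f}{72}\right) = - \frac{43}{24} - \frac{21}{f} + \frac{f}{24}$)
$o = - \frac{2219}{564}$ ($o = - \frac{-504 + 141 \left(-43 + 141\right)}{24 \cdot 141} = - \frac{-504 + 141 \cdot 98}{24 \cdot 141} = - \frac{-504 + 13818}{24 \cdot 141} = - \frac{13314}{24 \cdot 141} = \left(-1\right) \frac{2219}{564} = - \frac{2219}{564} \approx -3.9344$)
$\sqrt{q{\left(77,-106 \right)} + o} = \sqrt{77 - \frac{2219}{564}} = \sqrt{\frac{41209}{564}} = \frac{203 \sqrt{141}}{282}$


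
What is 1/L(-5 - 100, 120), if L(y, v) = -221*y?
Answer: 1/23205 ≈ 4.3094e-5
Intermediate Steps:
1/L(-5 - 100, 120) = 1/(-221*(-5 - 100)) = 1/(-221*(-105)) = 1/23205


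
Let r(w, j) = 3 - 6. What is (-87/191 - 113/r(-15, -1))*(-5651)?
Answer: -120490622/573 ≈ -2.1028e+5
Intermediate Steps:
r(w, j) = -3
(-87/191 - 113/r(-15, -1))*(-5651) = (-87/191 - 113/(-3))*(-5651) = (-87*1/191 - 113*(-⅓))*(-5651) = (-87/191 + 113/3)*(-5651) = (21322/573)*(-5651) = -120490622/573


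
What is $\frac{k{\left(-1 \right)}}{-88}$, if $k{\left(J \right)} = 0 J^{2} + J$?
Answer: $\frac{1}{88} \approx 0.011364$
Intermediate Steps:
$k{\left(J \right)} = J$ ($k{\left(J \right)} = 0 + J = J$)
$\frac{k{\left(-1 \right)}}{-88} = - \frac{1}{-88} = \left(-1\right) \left(- \frac{1}{88}\right) = \frac{1}{88}$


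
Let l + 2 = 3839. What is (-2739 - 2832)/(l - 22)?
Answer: -5571/3815 ≈ -1.4603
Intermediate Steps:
l = 3837 (l = -2 + 3839 = 3837)
(-2739 - 2832)/(l - 22) = (-2739 - 2832)/(3837 - 22) = -5571/3815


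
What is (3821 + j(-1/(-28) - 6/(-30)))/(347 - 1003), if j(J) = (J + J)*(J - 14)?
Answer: -37382209/6428800 ≈ -5.8148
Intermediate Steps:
j(J) = 2*J*(-14 + J) (j(J) = (2*J)*(-14 + J) = 2*J*(-14 + J))
(3821 + j(-1/(-28) - 6/(-30)))/(347 - 1003) = (3821 + 2*(-1/(-28) - 6/(-30))*(-14 + (-1/(-28) - 6/(-30))))/(347 - 1003) = (3821 + 2*(-1*(-1/28) - 6*(-1/30))*(-14 + (-1*(-1/28) - 6*(-1/30))))/(-656) = (3821 + 2*(1/28 + 1/5)*(-14 + (1/28 + 1/5)))*(-1/656) = (3821 + 2*(33/140)*(-14 + 33/140))*(-1/656) = (3821 + 2*(33/140)*(-1927/140))*(-1/656) = (3821 - 63591/9800)*(-1/656) = (37382209/9800)*(-1/656) = -37382209/6428800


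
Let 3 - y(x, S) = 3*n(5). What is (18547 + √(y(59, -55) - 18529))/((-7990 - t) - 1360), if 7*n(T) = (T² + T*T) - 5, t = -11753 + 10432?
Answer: -18547/8029 - I*√908719/56203 ≈ -2.31 - 0.016961*I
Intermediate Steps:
t = -1321
n(T) = -5/7 + 2*T²/7 (n(T) = ((T² + T*T) - 5)/7 = ((T² + T²) - 5)/7 = (2*T² - 5)/7 = (-5 + 2*T²)/7 = -5/7 + 2*T²/7)
y(x, S) = -114/7 (y(x, S) = 3 - 3*(-5/7 + (2/7)*5²) = 3 - 3*(-5/7 + (2/7)*25) = 3 - 3*(-5/7 + 50/7) = 3 - 3*45/7 = 3 - 1*135/7 = 3 - 135/7 = -114/7)
(18547 + √(y(59, -55) - 18529))/((-7990 - t) - 1360) = (18547 + √(-114/7 - 18529))/((-7990 - 1*(-1321)) - 1360) = (18547 + √(-129817/7))/((-7990 + 1321) - 1360) = (18547 + I*√908719/7)/(-6669 - 1360) = (18547 + I*√908719/7)/(-8029) = (18547 + I*√908719/7)*(-1/8029) = -18547/8029 - I*√908719/56203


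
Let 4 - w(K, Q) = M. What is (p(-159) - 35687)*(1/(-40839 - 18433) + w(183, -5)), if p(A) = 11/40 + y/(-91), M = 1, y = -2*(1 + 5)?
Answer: -4619605214037/43150016 ≈ -1.0706e+5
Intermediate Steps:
y = -12 (y = -2*6 = -12)
p(A) = 1481/3640 (p(A) = 11/40 - 12/(-91) = 11*(1/40) - 12*(-1/91) = 11/40 + 12/91 = 1481/3640)
w(K, Q) = 3 (w(K, Q) = 4 - 1*1 = 4 - 1 = 3)
(p(-159) - 35687)*(1/(-40839 - 18433) + w(183, -5)) = (1481/3640 - 35687)*(1/(-40839 - 18433) + 3) = -129899199*(1/(-59272) + 3)/3640 = -129899199*(-1/59272 + 3)/3640 = -129899199/3640*177815/59272 = -4619605214037/43150016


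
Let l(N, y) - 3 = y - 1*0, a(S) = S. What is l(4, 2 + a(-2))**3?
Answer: 27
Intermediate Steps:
l(N, y) = 3 + y (l(N, y) = 3 + (y - 1*0) = 3 + (y + 0) = 3 + y)
l(4, 2 + a(-2))**3 = (3 + (2 - 2))**3 = (3 + 0)**3 = 3**3 = 27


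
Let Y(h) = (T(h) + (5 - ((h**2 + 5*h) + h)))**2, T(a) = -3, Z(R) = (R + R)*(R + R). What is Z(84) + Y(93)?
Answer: 84760249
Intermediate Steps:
Z(R) = 4*R**2 (Z(R) = (2*R)*(2*R) = 4*R**2)
Y(h) = (2 - h**2 - 6*h)**2 (Y(h) = (-3 + (5 - ((h**2 + 5*h) + h)))**2 = (-3 + (5 - (h**2 + 6*h)))**2 = (-3 + (5 + (-h**2 - 6*h)))**2 = (-3 + (5 - h**2 - 6*h))**2 = (2 - h**2 - 6*h)**2)
Z(84) + Y(93) = 4*84**2 + (-2 + 93**2 + 6*93)**2 = 4*7056 + (-2 + 8649 + 558)**2 = 28224 + 9205**2 = 28224 + 84732025 = 84760249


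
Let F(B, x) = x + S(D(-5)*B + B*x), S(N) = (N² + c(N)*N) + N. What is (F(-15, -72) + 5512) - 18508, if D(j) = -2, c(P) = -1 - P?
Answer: -13068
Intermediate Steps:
S(N) = N + N² + N*(-1 - N) (S(N) = (N² + (-1 - N)*N) + N = (N² + N*(-1 - N)) + N = N + N² + N*(-1 - N))
F(B, x) = x (F(B, x) = x + 0 = x)
(F(-15, -72) + 5512) - 18508 = (-72 + 5512) - 18508 = 5440 - 18508 = -13068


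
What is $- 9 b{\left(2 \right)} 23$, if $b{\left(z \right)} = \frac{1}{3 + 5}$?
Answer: $- \frac{207}{8} \approx -25.875$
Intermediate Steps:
$b{\left(z \right)} = \frac{1}{8}$
$- 9 b{\left(2 \right)} 23 = \left(-9\right) \frac{1}{8} \cdot 23 = \left(- \frac{9}{8}\right) 23 = - \frac{207}{8}$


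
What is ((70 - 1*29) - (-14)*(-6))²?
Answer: 1849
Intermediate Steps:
((70 - 1*29) - (-14)*(-6))² = ((70 - 29) - 1*84)² = (41 - 84)² = (-43)² = 1849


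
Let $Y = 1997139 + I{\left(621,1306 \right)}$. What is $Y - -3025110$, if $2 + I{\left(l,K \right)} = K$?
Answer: $5023553$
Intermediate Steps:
$I{\left(l,K \right)} = -2 + K$
$Y = 1998443$ ($Y = 1997139 + \left(-2 + 1306\right) = 1997139 + 1304 = 1998443$)
$Y - -3025110 = 1998443 - -3025110 = 1998443 + 3025110 = 5023553$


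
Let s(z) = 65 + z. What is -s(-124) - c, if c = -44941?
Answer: 45000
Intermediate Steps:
-s(-124) - c = -(65 - 124) - 1*(-44941) = -1*(-59) + 44941 = 59 + 44941 = 45000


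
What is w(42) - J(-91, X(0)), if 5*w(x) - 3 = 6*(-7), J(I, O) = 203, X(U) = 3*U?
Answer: -1054/5 ≈ -210.80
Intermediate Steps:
w(x) = -39/5 (w(x) = ⅗ + (6*(-7))/5 = ⅗ + (⅕)*(-42) = ⅗ - 42/5 = -39/5)
w(42) - J(-91, X(0)) = -39/5 - 1*203 = -39/5 - 203 = -1054/5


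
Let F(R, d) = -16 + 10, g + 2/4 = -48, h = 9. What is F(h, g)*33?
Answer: -198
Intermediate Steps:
g = -97/2 (g = -½ - 48 = -97/2 ≈ -48.500)
F(R, d) = -6
F(h, g)*33 = -6*33 = -198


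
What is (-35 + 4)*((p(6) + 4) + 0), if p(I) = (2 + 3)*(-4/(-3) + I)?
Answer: -3782/3 ≈ -1260.7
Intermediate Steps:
p(I) = 20/3 + 5*I (p(I) = 5*(-4*(-⅓) + I) = 5*(4/3 + I) = 20/3 + 5*I)
(-35 + 4)*((p(6) + 4) + 0) = (-35 + 4)*(((20/3 + 5*6) + 4) + 0) = -31*(((20/3 + 30) + 4) + 0) = -31*((110/3 + 4) + 0) = -31*(122/3 + 0) = -31*122/3 = -3782/3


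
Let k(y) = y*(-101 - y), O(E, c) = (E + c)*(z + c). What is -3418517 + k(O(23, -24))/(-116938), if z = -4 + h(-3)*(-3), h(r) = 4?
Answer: -199877267653/58469 ≈ -3.4185e+6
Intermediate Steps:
z = -16 (z = -4 + 4*(-3) = -4 - 12 = -16)
O(E, c) = (-16 + c)*(E + c) (O(E, c) = (E + c)*(-16 + c) = (-16 + c)*(E + c))
-3418517 + k(O(23, -24))/(-116938) = -3418517 - ((-24)² - 16*23 - 16*(-24) + 23*(-24))*(101 + ((-24)² - 16*23 - 16*(-24) + 23*(-24)))/(-116938) = -3418517 - (576 - 368 + 384 - 552)*(101 + (576 - 368 + 384 - 552))*(-1/116938) = -3418517 - 1*40*(101 + 40)*(-1/116938) = -3418517 - 1*40*141*(-1/116938) = -3418517 - 5640*(-1/116938) = -3418517 + 2820/58469 = -199877267653/58469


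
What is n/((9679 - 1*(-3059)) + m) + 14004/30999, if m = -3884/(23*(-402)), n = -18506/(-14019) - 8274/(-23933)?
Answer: 1098325060843351118/2430528846309123859 ≈ 0.45189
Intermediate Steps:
n = 79842472/47930961 (n = -18506*(-1/14019) - 8274*(-1/23933) = 18506/14019 + 1182/3419 = 79842472/47930961 ≈ 1.6658)
m = 1942/4623 (m = -3884/(-9246) = -3884*(-1/9246) = 1942/4623 ≈ 0.42007)
n/((9679 - 1*(-3059)) + m) + 14004/30999 = 79842472/(47930961*((9679 - 1*(-3059)) + 1942/4623)) + 14004/30999 = 79842472/(47930961*((9679 + 3059) + 1942/4623)) + 14004*(1/30999) = 79842472/(47930961*(12738 + 1942/4623)) + 4668/10333 = 79842472/(47930961*(58889716/4623)) + 4668/10333 = (79842472/47930961)*(4623/58889716) + 4668/10333 = 30759312338/235220056741423 + 4668/10333 = 1098325060843351118/2430528846309123859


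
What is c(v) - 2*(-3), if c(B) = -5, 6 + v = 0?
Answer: 1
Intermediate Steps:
v = -6 (v = -6 + 0 = -6)
c(v) - 2*(-3) = -5 - 2*(-3) = -5 + 6 = 1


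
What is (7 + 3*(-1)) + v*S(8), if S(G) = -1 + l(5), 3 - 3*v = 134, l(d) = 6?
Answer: -643/3 ≈ -214.33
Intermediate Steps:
v = -131/3 (v = 1 - ⅓*134 = 1 - 134/3 = -131/3 ≈ -43.667)
S(G) = 5 (S(G) = -1 + 6 = 5)
(7 + 3*(-1)) + v*S(8) = (7 + 3*(-1)) - 131/3*5 = (7 - 3) - 655/3 = 4 - 655/3 = -643/3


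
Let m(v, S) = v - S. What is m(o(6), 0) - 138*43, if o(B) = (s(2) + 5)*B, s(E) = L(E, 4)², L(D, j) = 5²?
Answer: -2154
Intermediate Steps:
L(D, j) = 25
s(E) = 625 (s(E) = 25² = 625)
o(B) = 630*B (o(B) = (625 + 5)*B = 630*B)
m(o(6), 0) - 138*43 = (630*6 - 1*0) - 138*43 = (3780 + 0) - 5934 = 3780 - 5934 = -2154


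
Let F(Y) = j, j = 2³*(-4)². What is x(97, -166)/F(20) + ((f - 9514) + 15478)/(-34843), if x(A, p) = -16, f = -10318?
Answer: -11/278744 ≈ -3.9463e-5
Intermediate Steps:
j = 128 (j = 8*16 = 128)
F(Y) = 128
x(97, -166)/F(20) + ((f - 9514) + 15478)/(-34843) = -16/128 + ((-10318 - 9514) + 15478)/(-34843) = -16*1/128 + (-19832 + 15478)*(-1/34843) = -⅛ - 4354*(-1/34843) = -⅛ + 4354/34843 = -11/278744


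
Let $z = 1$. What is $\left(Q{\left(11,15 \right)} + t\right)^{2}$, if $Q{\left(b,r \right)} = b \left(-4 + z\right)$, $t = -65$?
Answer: $9604$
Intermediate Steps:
$Q{\left(b,r \right)} = - 3 b$ ($Q{\left(b,r \right)} = b \left(-4 + 1\right) = b \left(-3\right) = - 3 b$)
$\left(Q{\left(11,15 \right)} + t\right)^{2} = \left(\left(-3\right) 11 - 65\right)^{2} = \left(-33 - 65\right)^{2} = \left(-98\right)^{2} = 9604$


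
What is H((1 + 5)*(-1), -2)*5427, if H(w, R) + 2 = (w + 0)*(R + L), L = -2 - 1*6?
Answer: 314766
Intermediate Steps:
L = -8 (L = -2 - 6 = -8)
H(w, R) = -2 + w*(-8 + R) (H(w, R) = -2 + (w + 0)*(R - 8) = -2 + w*(-8 + R))
H((1 + 5)*(-1), -2)*5427 = (-2 - 8*(1 + 5)*(-1) - 2*(1 + 5)*(-1))*5427 = (-2 - 48*(-1) - 12*(-1))*5427 = (-2 - 8*(-6) - 2*(-6))*5427 = (-2 + 48 + 12)*5427 = 58*5427 = 314766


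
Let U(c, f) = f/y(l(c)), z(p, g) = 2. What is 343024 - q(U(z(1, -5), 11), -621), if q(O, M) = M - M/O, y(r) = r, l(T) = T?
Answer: 3778853/11 ≈ 3.4353e+5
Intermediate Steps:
U(c, f) = f/c
q(O, M) = M - M/O
343024 - q(U(z(1, -5), 11), -621) = 343024 - (-621 - 1*(-621)/11/2) = 343024 - (-621 - 1*(-621)*2/11) = 343024 - (-621 + 1242/11) = 343024 - 1*(-5589/11) = 343024 + 5589/11 = 3778853/11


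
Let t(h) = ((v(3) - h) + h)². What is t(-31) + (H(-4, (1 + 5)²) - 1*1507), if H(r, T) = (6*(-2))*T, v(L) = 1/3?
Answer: -17450/9 ≈ -1938.9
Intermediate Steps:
v(L) = ⅓
H(r, T) = -12*T
t(h) = ⅑ (t(h) = ((⅓ - h) + h)² = (⅓)² = ⅑)
t(-31) + (H(-4, (1 + 5)²) - 1*1507) = ⅑ + (-12*(1 + 5)² - 1*1507) = ⅑ + (-12*6² - 1507) = ⅑ + (-12*36 - 1507) = ⅑ + (-432 - 1507) = ⅑ - 1939 = -17450/9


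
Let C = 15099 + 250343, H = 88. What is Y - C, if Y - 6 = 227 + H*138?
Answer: -253065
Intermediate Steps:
C = 265442
Y = 12377 (Y = 6 + (227 + 88*138) = 6 + (227 + 12144) = 6 + 12371 = 12377)
Y - C = 12377 - 1*265442 = 12377 - 265442 = -253065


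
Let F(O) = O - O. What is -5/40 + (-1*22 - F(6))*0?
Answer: -⅛ ≈ -0.12500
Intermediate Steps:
F(O) = 0
-5/40 + (-1*22 - F(6))*0 = -5/40 + (-1*22 - 1*0)*0 = -5*1/40 + (-22 + 0)*0 = -⅛ - 22*0 = -⅛ + 0 = -⅛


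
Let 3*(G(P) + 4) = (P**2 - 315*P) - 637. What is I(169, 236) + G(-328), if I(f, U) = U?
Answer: 70321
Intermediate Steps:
G(P) = -649/3 - 105*P + P**2/3 (G(P) = -4 + ((P**2 - 315*P) - 637)/3 = -4 + (-637 + P**2 - 315*P)/3 = -4 + (-637/3 - 105*P + P**2/3) = -649/3 - 105*P + P**2/3)
I(169, 236) + G(-328) = 236 + (-649/3 - 105*(-328) + (1/3)*(-328)**2) = 236 + (-649/3 + 34440 + (1/3)*107584) = 236 + (-649/3 + 34440 + 107584/3) = 236 + 70085 = 70321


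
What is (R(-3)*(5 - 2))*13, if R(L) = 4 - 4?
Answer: 0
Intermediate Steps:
R(L) = 0
(R(-3)*(5 - 2))*13 = (0*(5 - 2))*13 = (0*3)*13 = 0*13 = 0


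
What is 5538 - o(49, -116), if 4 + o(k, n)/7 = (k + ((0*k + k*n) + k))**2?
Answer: -218418206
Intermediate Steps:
o(k, n) = -28 + 7*(2*k + k*n)**2 (o(k, n) = -28 + 7*(k + ((0*k + k*n) + k))**2 = -28 + 7*(k + ((0 + k*n) + k))**2 = -28 + 7*(k + (k*n + k))**2 = -28 + 7*(k + (k + k*n))**2 = -28 + 7*(2*k + k*n)**2)
5538 - o(49, -116) = 5538 - (-28 + 7*49**2*(2 - 116)**2) = 5538 - (-28 + 7*2401*(-114)**2) = 5538 - (-28 + 7*2401*12996) = 5538 - (-28 + 218423772) = 5538 - 1*218423744 = 5538 - 218423744 = -218418206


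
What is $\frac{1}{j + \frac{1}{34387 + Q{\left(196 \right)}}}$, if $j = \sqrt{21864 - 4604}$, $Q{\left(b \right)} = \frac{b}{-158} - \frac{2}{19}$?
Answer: $- \frac{77470913367}{45978707569701979139} + \frac{5327776079919378 \sqrt{4315}}{45978707569701979139} \approx 0.0076117$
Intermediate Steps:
$Q{\left(b \right)} = - \frac{2}{19} - \frac{b}{158}$ ($Q{\left(b \right)} = b \left(- \frac{1}{158}\right) - \frac{2}{19} = - \frac{b}{158} - \frac{2}{19} = - \frac{2}{19} - \frac{b}{158}$)
$j = 2 \sqrt{4315}$ ($j = \sqrt{17260} = 2 \sqrt{4315} \approx 131.38$)
$\frac{1}{j + \frac{1}{34387 + Q{\left(196 \right)}}} = \frac{1}{2 \sqrt{4315} + \frac{1}{34387 - \frac{2020}{1501}}} = \frac{1}{2 \sqrt{4315} + \frac{1}{\frac{51612867}{1501}}} = \frac{1}{2 \sqrt{4315} + \frac{1501}{51612867}} = \frac{1}{\frac{1501}{51612867} + 2 \sqrt{4315}}$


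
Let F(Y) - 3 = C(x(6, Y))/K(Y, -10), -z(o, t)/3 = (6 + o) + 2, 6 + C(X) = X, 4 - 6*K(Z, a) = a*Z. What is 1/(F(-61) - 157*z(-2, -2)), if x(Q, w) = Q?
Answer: 1/2829 ≈ 0.00035348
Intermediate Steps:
K(Z, a) = ⅔ - Z*a/6 (K(Z, a) = ⅔ - a*Z/6 = ⅔ - Z*a/6)
C(X) = -6 + X
z(o, t) = -24 - 3*o (z(o, t) = -3*((6 + o) + 2) = -3*(8 + o) = -24 - 3*o)
F(Y) = 3 (F(Y) = 3 + (-6 + 6)/(⅔ - ⅙*Y*(-10)) = 3 + 0/(⅔ + 5*Y/3) = 3 + 0 = 3)
1/(F(-61) - 157*z(-2, -2)) = 1/(3 - 157*(-24 - 3*(-2))) = 1/(3 - 157*(-24 + 6)) = 1/(3 - 157*(-18)) = 1/(3 + 2826) = 1/2829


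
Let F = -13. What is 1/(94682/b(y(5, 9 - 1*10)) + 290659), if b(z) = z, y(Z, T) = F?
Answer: 13/3683885 ≈ 3.5289e-6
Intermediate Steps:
y(Z, T) = -13
1/(94682/b(y(5, 9 - 1*10)) + 290659) = 1/(94682/(-13) + 290659) = 1/(94682*(-1/13) + 290659) = 1/(-94682/13 + 290659) = 1/(3683885/13) = 13/3683885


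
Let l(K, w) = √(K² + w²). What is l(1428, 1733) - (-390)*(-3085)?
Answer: -1203150 + √5042473 ≈ -1.2009e+6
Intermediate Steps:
l(1428, 1733) - (-390)*(-3085) = √(1428² + 1733²) - (-390)*(-3085) = √(2039184 + 3003289) - 1*1203150 = √5042473 - 1203150 = -1203150 + √5042473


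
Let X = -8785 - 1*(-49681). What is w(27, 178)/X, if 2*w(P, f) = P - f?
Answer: -151/81792 ≈ -0.0018461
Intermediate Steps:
w(P, f) = P/2 - f/2 (w(P, f) = (P - f)/2 = P/2 - f/2)
X = 40896 (X = -8785 + 49681 = 40896)
w(27, 178)/X = ((½)*27 - ½*178)/40896 = (27/2 - 89)*(1/40896) = -151/2*1/40896 = -151/81792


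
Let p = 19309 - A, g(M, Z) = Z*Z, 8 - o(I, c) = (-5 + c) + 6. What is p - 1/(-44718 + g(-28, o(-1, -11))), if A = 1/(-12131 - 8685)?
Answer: 8921776620973/462052752 ≈ 19309.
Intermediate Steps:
o(I, c) = 7 - c (o(I, c) = 8 - ((-5 + c) + 6) = 8 - (1 + c) = 8 + (-1 - c) = 7 - c)
g(M, Z) = Z²
A = -1/20816 (A = 1/(-20816) = -1/20816 ≈ -4.8040e-5)
p = 401936145/20816 (p = 19309 - 1*(-1/20816) = 19309 + 1/20816 = 401936145/20816 ≈ 19309.)
p - 1/(-44718 + g(-28, o(-1, -11))) = 401936145/20816 - 1/(-44718 + (7 - 1*(-11))²) = 401936145/20816 - 1/(-44718 + (7 + 11)²) = 401936145/20816 - 1/(-44718 + 18²) = 401936145/20816 - 1/(-44718 + 324) = 401936145/20816 - 1/(-44394) = 401936145/20816 - 1*(-1/44394) = 401936145/20816 + 1/44394 = 8921776620973/462052752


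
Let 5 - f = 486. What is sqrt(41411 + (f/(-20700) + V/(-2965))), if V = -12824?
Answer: sqrt(6933761304789827)/409170 ≈ 203.51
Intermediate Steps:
f = -481 (f = 5 - 1*486 = 5 - 486 = -481)
sqrt(41411 + (f/(-20700) + V/(-2965))) = sqrt(41411 + (-481/(-20700) - 12824/(-2965))) = sqrt(41411 + (-481*(-1/20700) - 12824*(-1/2965))) = sqrt(41411 + (481/20700 + 12824/2965)) = sqrt(41411 + 53376593/12275100) = sqrt(508377542693/12275100) = sqrt(6933761304789827)/409170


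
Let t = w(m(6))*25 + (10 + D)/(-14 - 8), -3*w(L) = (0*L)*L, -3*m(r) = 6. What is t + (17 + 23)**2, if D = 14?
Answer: 17588/11 ≈ 1598.9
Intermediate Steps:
m(r) = -2 (m(r) = -1/3*6 = -2)
w(L) = 0 (w(L) = -0*L*L/3 = -0*L = -1/3*0 = 0)
t = -12/11 (t = 0*25 + (10 + 14)/(-14 - 8) = 0 + 24/(-22) = 0 + 24*(-1/22) = 0 - 12/11 = -12/11 ≈ -1.0909)
t + (17 + 23)**2 = -12/11 + (17 + 23)**2 = -12/11 + 40**2 = -12/11 + 1600 = 17588/11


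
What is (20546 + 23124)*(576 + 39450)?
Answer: 1747935420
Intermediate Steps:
(20546 + 23124)*(576 + 39450) = 43670*40026 = 1747935420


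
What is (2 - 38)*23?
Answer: -828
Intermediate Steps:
(2 - 38)*23 = -36*23 = -828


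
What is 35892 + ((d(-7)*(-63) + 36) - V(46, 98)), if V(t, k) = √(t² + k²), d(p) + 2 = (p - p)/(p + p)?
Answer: 36054 - 2*√2930 ≈ 35946.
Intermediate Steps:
d(p) = -2 (d(p) = -2 + (p - p)/(p + p) = -2 + 0/((2*p)) = -2 + 0*(1/(2*p)) = -2 + 0 = -2)
V(t, k) = √(k² + t²)
35892 + ((d(-7)*(-63) + 36) - V(46, 98)) = 35892 + ((-2*(-63) + 36) - √(98² + 46²)) = 35892 + ((126 + 36) - √(9604 + 2116)) = 35892 + (162 - √11720) = 35892 + (162 - 2*√2930) = 36054 - 2*√2930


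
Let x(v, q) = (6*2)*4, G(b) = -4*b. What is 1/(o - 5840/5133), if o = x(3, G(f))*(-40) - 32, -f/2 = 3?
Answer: -5133/10025456 ≈ -0.00051200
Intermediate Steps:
f = -6 (f = -2*3 = -6)
x(v, q) = 48 (x(v, q) = 12*4 = 48)
o = -1952 (o = 48*(-40) - 32 = -1920 - 32 = -1952)
1/(o - 5840/5133) = 1/(-1952 - 5840/5133) = 1/(-10025456/5133) = -5133/10025456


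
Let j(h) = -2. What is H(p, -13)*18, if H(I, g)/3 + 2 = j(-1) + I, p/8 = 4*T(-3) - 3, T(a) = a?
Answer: -6696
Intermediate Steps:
p = -120 (p = 8*(4*(-3) - 3) = 8*(-12 - 3) = 8*(-15) = -120)
H(I, g) = -12 + 3*I (H(I, g) = -6 + 3*(-2 + I) = -6 + (-6 + 3*I) = -12 + 3*I)
H(p, -13)*18 = (-12 + 3*(-120))*18 = (-12 - 360)*18 = -372*18 = -6696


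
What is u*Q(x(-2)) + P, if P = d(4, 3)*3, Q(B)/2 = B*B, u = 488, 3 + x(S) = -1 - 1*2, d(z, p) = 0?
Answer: 35136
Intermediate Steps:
x(S) = -6 (x(S) = -3 + (-1 - 1*2) = -3 + (-1 - 2) = -3 - 3 = -6)
Q(B) = 2*B² (Q(B) = 2*(B*B) = 2*B²)
P = 0 (P = 0*3 = 0)
u*Q(x(-2)) + P = 488*(2*(-6)²) + 0 = 488*(2*36) + 0 = 488*72 + 0 = 35136 + 0 = 35136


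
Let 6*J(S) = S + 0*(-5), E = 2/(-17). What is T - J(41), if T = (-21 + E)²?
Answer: 761437/1734 ≈ 439.12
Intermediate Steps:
E = -2/17 (E = 2*(-1/17) = -2/17 ≈ -0.11765)
J(S) = S/6 (J(S) = (S + 0*(-5))/6 = (S + 0)/6 = S/6)
T = 128881/289 (T = (-21 - 2/17)² = (-359/17)² = 128881/289 ≈ 445.96)
T - J(41) = 128881/289 - 41/6 = 761437/1734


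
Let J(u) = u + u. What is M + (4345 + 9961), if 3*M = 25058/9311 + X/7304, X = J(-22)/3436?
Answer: 75980653167915/5310770936 ≈ 14307.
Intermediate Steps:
J(u) = 2*u
X = -11/859 (X = (2*(-22))/3436 = -44*1/3436 = -11/859 ≈ -0.012806)
M = 4764157499/5310770936 (M = (25058/9311 - 11/859/7304)/3 = (25058*(1/9311) - 11/859*1/7304)/3 = (25058/9311 - 1/570376)/3 = (1/3)*(14292472497/5310770936) = 4764157499/5310770936 ≈ 0.89707)
M + (4345 + 9961) = 4764157499/5310770936 + (4345 + 9961) = 4764157499/5310770936 + 14306 = 75980653167915/5310770936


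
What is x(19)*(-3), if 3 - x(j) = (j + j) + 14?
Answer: 147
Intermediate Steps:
x(j) = -11 - 2*j (x(j) = 3 - ((j + j) + 14) = 3 - (2*j + 14) = 3 - (14 + 2*j) = 3 + (-14 - 2*j) = -11 - 2*j)
x(19)*(-3) = (-11 - 2*19)*(-3) = (-11 - 38)*(-3) = -49*(-3) = 147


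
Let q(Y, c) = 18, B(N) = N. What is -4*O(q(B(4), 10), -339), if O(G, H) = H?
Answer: 1356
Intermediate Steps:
-4*O(q(B(4), 10), -339) = -4*(-339) = 1356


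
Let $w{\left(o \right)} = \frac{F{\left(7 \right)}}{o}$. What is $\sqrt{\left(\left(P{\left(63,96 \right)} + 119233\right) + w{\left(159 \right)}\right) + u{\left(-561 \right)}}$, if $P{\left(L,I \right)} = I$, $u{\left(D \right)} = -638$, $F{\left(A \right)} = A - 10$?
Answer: $\frac{9 \sqrt{4116086}}{53} \approx 344.52$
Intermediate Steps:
$F{\left(A \right)} = -10 + A$ ($F{\left(A \right)} = A - 10 = -10 + A$)
$w{\left(o \right)} = - \frac{3}{o}$ ($w{\left(o \right)} = \frac{-10 + 7}{o} = - \frac{3}{o}$)
$\sqrt{\left(\left(P{\left(63,96 \right)} + 119233\right) + w{\left(159 \right)}\right) + u{\left(-561 \right)}} = \sqrt{\left(\left(96 + 119233\right) - \frac{3}{159}\right) - 638} = \sqrt{\left(119329 - \frac{1}{53}\right) - 638} = \sqrt{\frac{6324436}{53} - 638} = \sqrt{\frac{6290622}{53}} = \frac{9 \sqrt{4116086}}{53}$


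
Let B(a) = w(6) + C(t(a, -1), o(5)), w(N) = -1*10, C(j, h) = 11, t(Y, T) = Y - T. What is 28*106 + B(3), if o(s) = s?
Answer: 2969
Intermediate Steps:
w(N) = -10
B(a) = 1 (B(a) = -10 + 11 = 1)
28*106 + B(3) = 28*106 + 1 = 2968 + 1 = 2969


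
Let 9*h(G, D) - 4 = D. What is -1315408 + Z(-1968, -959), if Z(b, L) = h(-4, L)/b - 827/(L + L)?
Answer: -22343259489907/16985808 ≈ -1.3154e+6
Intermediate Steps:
h(G, D) = 4/9 + D/9
Z(b, L) = -827/(2*L) + (4/9 + L/9)/b (Z(b, L) = (4/9 + L/9)/b - 827/(L + L) = (4/9 + L/9)/b - 827*1/(2*L) = (4/9 + L/9)/b - 827/(2*L) = -827/(2*L) + (4/9 + L/9)/b)
-1315408 + Z(-1968, -959) = -1315408 + (1/18)*(-7443*(-1968) + 2*(-959)*(4 - 959))/(-959*(-1968)) = -1315408 + (1/18)*(-1/959)*(-1/1968)*(14647824 + 2*(-959)*(-955)) = -1315408 + (1/18)*(-1/959)*(-1/1968)*(14647824 + 1831690) = -1315408 + (1/18)*(-1/959)*(-1/1968)*16479514 = -1315408 + 8239757/16985808 = -22343259489907/16985808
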